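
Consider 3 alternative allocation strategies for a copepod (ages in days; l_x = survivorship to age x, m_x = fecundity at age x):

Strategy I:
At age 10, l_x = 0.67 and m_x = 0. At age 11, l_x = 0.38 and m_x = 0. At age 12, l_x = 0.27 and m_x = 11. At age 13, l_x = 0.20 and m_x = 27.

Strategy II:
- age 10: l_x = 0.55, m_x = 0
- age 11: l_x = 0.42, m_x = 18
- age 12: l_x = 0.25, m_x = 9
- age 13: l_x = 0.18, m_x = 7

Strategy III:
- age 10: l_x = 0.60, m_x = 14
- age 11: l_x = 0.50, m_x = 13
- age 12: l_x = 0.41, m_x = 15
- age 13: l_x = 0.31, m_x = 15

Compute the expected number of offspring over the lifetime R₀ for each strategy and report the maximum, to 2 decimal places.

Strategy I: R₀ = 0.67×0 + 0.38×0 + 0.27×11 + 0.20×27 = 8.3700
Strategy II: R₀ = 0.55×0 + 0.42×18 + 0.25×9 + 0.18×7 = 11.0700
Strategy III: R₀ = 0.60×14 + 0.50×13 + 0.41×15 + 0.31×15 = 25.7000
Highest R₀: strategy III with 25.7000.

25.70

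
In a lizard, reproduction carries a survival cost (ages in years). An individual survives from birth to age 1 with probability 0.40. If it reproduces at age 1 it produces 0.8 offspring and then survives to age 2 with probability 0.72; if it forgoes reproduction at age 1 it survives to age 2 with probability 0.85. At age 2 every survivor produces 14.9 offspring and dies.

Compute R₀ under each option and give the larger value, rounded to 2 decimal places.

breed at age 1: R₀ = 0.40 × (0.8 + 0.72 × 14.9) = 0.40 × 11.5280 = 4.6112
delay to age 2: R₀ = 0.40 × (0.85 × 14.9) = 0.40 × 12.6650 = 5.0660
Higher: delay to age 2 (5.0660).

5.07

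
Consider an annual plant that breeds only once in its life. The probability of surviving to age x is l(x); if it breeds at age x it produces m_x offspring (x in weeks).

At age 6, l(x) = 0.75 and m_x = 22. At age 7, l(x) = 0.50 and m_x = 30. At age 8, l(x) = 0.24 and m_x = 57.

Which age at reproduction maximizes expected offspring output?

6

Expected offspring if breeding at age x = l(x) × m_x:
  age 6: 0.75 × 22 = 16.500
  age 7: 0.50 × 30 = 15.000
  age 8: 0.24 × 57 = 13.680
Maximum at age 6 (16.500).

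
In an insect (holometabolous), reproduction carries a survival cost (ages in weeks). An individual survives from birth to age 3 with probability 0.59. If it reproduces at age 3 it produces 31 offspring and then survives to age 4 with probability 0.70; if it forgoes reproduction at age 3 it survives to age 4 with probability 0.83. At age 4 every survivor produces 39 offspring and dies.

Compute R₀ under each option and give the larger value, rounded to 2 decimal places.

breed at age 3: R₀ = 0.59 × (31 + 0.70 × 39) = 0.59 × 58.3000 = 34.3970
delay to age 4: R₀ = 0.59 × (0.83 × 39) = 0.59 × 32.3700 = 19.0983
Higher: breed at age 3 (34.3970).

34.40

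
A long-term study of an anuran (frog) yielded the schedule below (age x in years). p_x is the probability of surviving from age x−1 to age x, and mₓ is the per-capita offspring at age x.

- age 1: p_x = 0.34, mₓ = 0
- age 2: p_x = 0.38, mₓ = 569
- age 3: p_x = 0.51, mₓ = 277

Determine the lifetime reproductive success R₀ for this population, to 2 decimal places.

91.77

Survivorship from birth: l_x = p_1·p_2·…·p_x.
  l_1 = 0.34000
  l_2 = 0.12920
  l_3 = 0.06589
R₀ = Σ l_x mₓ:
  age 1: 0.34000 × 0 = 0.0000
  age 2: 0.12920 × 569 = 73.5148
  age 3: 0.06589 × 277 = 18.2515
R₀ = 0.0000 + 73.5148 + 18.2515 = 91.7663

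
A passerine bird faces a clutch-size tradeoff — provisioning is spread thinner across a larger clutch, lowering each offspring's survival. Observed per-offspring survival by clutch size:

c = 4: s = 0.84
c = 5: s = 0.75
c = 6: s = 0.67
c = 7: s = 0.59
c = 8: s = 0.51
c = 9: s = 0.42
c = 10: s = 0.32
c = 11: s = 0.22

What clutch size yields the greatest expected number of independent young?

Expected independent young = c × s(c):
  c=4: 4 × 0.84 = 3.360
  c=5: 5 × 0.75 = 3.750
  c=6: 6 × 0.67 = 4.020
  c=7: 7 × 0.59 = 4.130
  c=8: 8 × 0.51 = 4.080
  c=9: 9 × 0.42 = 3.780
  c=10: 10 × 0.32 = 3.200
  c=11: 11 × 0.22 = 2.420
Maximum at c = 7 (4.130 independent young).

7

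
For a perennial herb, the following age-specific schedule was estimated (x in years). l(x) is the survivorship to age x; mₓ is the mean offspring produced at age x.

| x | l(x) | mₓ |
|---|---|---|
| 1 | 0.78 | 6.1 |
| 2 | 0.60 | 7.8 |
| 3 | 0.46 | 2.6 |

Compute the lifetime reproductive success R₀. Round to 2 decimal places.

10.63

R₀ = Σ l(x) mₓ:
  age 1: 0.78 × 6.1 = 4.7580
  age 2: 0.60 × 7.8 = 4.6800
  age 3: 0.46 × 2.6 = 1.1960
R₀ = 4.7580 + 4.6800 + 1.1960 = 10.6340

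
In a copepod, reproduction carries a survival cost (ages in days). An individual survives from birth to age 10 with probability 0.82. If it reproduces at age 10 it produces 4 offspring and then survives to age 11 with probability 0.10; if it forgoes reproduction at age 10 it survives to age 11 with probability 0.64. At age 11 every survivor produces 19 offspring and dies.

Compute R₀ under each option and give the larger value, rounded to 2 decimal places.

9.97

breed at age 10: R₀ = 0.82 × (4 + 0.10 × 19) = 0.82 × 5.9000 = 4.8380
delay to age 11: R₀ = 0.82 × (0.64 × 19) = 0.82 × 12.1600 = 9.9712
Higher: delay to age 11 (9.9712).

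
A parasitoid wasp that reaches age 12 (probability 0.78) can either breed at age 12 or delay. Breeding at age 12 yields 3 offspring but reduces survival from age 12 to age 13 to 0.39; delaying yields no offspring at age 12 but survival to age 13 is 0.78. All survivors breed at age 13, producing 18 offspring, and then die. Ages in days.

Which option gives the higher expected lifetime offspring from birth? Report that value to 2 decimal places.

breed at age 12: R₀ = 0.78 × (3 + 0.39 × 18) = 0.78 × 10.0200 = 7.8156
delay to age 13: R₀ = 0.78 × (0.78 × 18) = 0.78 × 14.0400 = 10.9512
Higher: delay to age 13 (10.9512).

10.95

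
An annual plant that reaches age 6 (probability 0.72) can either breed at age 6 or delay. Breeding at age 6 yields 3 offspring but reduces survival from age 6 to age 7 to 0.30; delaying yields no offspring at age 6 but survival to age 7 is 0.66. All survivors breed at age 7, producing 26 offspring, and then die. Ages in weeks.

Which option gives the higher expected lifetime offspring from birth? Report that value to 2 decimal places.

breed at age 6: R₀ = 0.72 × (3 + 0.30 × 26) = 0.72 × 10.8000 = 7.7760
delay to age 7: R₀ = 0.72 × (0.66 × 26) = 0.72 × 17.1600 = 12.3552
Higher: delay to age 7 (12.3552).

12.36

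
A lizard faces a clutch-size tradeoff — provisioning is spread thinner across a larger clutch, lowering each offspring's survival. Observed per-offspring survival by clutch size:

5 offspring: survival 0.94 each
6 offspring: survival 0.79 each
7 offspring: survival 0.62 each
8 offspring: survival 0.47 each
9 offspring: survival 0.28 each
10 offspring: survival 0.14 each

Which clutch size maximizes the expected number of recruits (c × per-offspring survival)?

Expected recruits = c × s(c):
  c=5: 5 × 0.94 = 4.700
  c=6: 6 × 0.79 = 4.740
  c=7: 7 × 0.62 = 4.340
  c=8: 8 × 0.47 = 3.760
  c=9: 9 × 0.28 = 2.520
  c=10: 10 × 0.14 = 1.400
Maximum at c = 6 (4.740 recruits).

6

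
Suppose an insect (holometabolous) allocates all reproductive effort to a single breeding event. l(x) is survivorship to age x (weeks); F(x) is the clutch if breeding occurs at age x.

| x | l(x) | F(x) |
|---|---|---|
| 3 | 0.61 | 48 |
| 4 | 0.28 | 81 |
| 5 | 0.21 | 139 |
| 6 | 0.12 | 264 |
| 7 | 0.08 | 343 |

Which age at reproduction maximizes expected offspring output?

Expected offspring if breeding at age x = l(x) × F(x):
  age 3: 0.61 × 48 = 29.280
  age 4: 0.28 × 81 = 22.680
  age 5: 0.21 × 139 = 29.190
  age 6: 0.12 × 264 = 31.680
  age 7: 0.08 × 343 = 27.440
Maximum at age 6 (31.680).

6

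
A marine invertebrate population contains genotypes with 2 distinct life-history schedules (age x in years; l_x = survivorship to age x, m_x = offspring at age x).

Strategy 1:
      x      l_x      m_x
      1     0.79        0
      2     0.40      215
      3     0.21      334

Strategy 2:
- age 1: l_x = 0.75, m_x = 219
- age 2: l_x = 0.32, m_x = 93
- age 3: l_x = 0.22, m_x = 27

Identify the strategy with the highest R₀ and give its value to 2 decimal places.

Strategy 1: R₀ = 0.79×0 + 0.40×215 + 0.21×334 = 156.1400
Strategy 2: R₀ = 0.75×219 + 0.32×93 + 0.22×27 = 199.9500
Highest R₀: strategy 2 with 199.9500.

199.95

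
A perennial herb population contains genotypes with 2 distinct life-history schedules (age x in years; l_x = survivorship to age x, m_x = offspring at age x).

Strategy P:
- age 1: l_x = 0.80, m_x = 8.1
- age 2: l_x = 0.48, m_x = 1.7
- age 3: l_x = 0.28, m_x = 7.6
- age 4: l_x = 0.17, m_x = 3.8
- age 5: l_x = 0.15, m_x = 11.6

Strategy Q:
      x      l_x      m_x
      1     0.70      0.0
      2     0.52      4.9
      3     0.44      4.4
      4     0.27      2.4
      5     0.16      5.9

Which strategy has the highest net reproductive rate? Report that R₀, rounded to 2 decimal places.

11.81

Strategy P: R₀ = 0.80×8.1 + 0.48×1.7 + 0.28×7.6 + 0.17×3.8 + 0.15×11.6 = 11.8100
Strategy Q: R₀ = 0.70×0.0 + 0.52×4.9 + 0.44×4.4 + 0.27×2.4 + 0.16×5.9 = 6.0760
Highest R₀: strategy P with 11.8100.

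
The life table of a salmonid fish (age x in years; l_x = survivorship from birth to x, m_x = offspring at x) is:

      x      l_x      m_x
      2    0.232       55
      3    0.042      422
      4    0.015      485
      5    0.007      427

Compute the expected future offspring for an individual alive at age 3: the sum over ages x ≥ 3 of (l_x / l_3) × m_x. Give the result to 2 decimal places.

l_3 = 0.042. Conditional survival from age 3 to x is l_x / l_3.
  x=3: (0.042/0.042) × 422 = 422.0000
  x=4: (0.015/0.042) × 485 = 173.2143
  x=5: (0.007/0.042) × 427 = 71.1667
Sum = 422.0000 + 173.2143 + 71.1667 = 666.3810

666.38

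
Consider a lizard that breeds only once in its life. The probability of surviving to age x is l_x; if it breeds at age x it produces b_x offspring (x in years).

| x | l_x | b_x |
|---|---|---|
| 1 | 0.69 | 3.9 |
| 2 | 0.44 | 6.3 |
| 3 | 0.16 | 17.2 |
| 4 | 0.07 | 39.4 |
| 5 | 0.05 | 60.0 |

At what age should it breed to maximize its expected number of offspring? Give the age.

Expected offspring if breeding at age x = l_x × b_x:
  age 1: 0.69 × 3.9 = 2.691
  age 2: 0.44 × 6.3 = 2.772
  age 3: 0.16 × 17.2 = 2.752
  age 4: 0.07 × 39.4 = 2.758
  age 5: 0.05 × 60.0 = 3.000
Maximum at age 5 (3.000).

5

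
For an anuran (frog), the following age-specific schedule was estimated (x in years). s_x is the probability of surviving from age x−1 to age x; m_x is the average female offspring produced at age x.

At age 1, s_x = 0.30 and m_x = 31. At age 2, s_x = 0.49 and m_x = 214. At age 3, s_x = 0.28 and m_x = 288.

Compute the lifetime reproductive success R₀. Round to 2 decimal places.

52.61

Survivorship from birth: l_x = s_1·s_2·…·s_x.
  l_1 = 0.30000
  l_2 = 0.14700
  l_3 = 0.04116
R₀ = Σ l_x m_x:
  age 1: 0.30000 × 31 = 9.3000
  age 2: 0.14700 × 214 = 31.4580
  age 3: 0.04116 × 288 = 11.8541
R₀ = 9.3000 + 31.4580 + 11.8541 = 52.6121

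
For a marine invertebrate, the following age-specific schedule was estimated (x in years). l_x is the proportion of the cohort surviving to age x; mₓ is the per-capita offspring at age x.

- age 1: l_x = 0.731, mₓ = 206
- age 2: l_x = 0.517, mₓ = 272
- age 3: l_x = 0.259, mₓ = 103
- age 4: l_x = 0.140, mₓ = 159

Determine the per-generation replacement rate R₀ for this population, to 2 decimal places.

340.15

R₀ = Σ l_x mₓ:
  age 1: 0.731 × 206 = 150.5860
  age 2: 0.517 × 272 = 140.6240
  age 3: 0.259 × 103 = 26.6770
  age 4: 0.140 × 159 = 22.2600
R₀ = 150.5860 + 140.6240 + 26.6770 + 22.2600 = 340.1470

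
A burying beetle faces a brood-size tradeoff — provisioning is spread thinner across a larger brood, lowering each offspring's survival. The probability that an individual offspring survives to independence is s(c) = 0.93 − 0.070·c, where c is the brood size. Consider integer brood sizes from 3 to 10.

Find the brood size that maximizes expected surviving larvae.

Expected surviving larvae = c × s(c):
  c=3: 3 × 0.720 = 2.160
  c=4: 4 × 0.650 = 2.600
  c=5: 5 × 0.580 = 2.900
  c=6: 6 × 0.510 = 3.060
  c=7: 7 × 0.440 = 3.080
  c=8: 8 × 0.370 = 2.960
  c=9: 9 × 0.300 = 2.700
  c=10: 10 × 0.230 = 2.300
Maximum at c = 7 (3.080 surviving larvae).

7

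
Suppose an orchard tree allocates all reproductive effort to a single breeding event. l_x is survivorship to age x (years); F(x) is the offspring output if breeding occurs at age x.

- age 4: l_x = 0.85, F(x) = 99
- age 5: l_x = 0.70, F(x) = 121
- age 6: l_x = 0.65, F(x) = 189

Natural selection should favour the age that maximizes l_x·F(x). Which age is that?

Expected offspring if breeding at age x = l_x × F(x):
  age 4: 0.85 × 99 = 84.150
  age 5: 0.70 × 121 = 84.700
  age 6: 0.65 × 189 = 122.850
Maximum at age 6 (122.850).

6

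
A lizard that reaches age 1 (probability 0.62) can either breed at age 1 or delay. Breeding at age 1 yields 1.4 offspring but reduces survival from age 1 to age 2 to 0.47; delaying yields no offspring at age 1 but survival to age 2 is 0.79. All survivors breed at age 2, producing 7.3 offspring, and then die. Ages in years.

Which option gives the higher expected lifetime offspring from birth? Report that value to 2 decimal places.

3.58

breed at age 1: R₀ = 0.62 × (1.4 + 0.47 × 7.3) = 0.62 × 4.8310 = 2.9952
delay to age 2: R₀ = 0.62 × (0.79 × 7.3) = 0.62 × 5.7670 = 3.5755
Higher: delay to age 2 (3.5755).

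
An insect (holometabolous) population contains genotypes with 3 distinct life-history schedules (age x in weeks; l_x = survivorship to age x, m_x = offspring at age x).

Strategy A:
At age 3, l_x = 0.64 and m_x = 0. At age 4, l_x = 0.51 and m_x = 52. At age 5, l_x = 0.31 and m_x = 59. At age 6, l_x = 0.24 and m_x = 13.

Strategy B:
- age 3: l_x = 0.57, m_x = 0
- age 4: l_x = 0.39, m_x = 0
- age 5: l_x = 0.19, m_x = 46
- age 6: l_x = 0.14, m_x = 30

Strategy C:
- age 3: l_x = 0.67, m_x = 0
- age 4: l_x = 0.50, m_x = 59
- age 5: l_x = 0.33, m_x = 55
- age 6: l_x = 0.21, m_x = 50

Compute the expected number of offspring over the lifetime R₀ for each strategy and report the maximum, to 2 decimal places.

Strategy A: R₀ = 0.64×0 + 0.51×52 + 0.31×59 + 0.24×13 = 47.9300
Strategy B: R₀ = 0.57×0 + 0.39×0 + 0.19×46 + 0.14×30 = 12.9400
Strategy C: R₀ = 0.67×0 + 0.50×59 + 0.33×55 + 0.21×50 = 58.1500
Highest R₀: strategy C with 58.1500.

58.15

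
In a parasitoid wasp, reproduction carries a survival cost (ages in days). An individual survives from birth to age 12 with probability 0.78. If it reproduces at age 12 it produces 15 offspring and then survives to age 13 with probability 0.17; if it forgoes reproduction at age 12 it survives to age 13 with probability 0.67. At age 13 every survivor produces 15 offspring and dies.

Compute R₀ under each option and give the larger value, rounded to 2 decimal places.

13.69

breed at age 12: R₀ = 0.78 × (15 + 0.17 × 15) = 0.78 × 17.5500 = 13.6890
delay to age 13: R₀ = 0.78 × (0.67 × 15) = 0.78 × 10.0500 = 7.8390
Higher: breed at age 12 (13.6890).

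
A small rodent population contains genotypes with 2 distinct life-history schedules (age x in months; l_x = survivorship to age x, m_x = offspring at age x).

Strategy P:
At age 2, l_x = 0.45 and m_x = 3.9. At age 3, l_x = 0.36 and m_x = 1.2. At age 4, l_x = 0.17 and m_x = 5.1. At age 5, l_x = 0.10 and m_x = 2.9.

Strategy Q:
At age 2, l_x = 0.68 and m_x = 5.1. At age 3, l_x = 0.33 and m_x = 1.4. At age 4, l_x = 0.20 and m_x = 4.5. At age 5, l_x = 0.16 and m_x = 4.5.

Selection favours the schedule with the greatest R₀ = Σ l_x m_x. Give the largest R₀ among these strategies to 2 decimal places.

Strategy P: R₀ = 0.45×3.9 + 0.36×1.2 + 0.17×5.1 + 0.10×2.9 = 3.3440
Strategy Q: R₀ = 0.68×5.1 + 0.33×1.4 + 0.20×4.5 + 0.16×4.5 = 5.5500
Highest R₀: strategy Q with 5.5500.

5.55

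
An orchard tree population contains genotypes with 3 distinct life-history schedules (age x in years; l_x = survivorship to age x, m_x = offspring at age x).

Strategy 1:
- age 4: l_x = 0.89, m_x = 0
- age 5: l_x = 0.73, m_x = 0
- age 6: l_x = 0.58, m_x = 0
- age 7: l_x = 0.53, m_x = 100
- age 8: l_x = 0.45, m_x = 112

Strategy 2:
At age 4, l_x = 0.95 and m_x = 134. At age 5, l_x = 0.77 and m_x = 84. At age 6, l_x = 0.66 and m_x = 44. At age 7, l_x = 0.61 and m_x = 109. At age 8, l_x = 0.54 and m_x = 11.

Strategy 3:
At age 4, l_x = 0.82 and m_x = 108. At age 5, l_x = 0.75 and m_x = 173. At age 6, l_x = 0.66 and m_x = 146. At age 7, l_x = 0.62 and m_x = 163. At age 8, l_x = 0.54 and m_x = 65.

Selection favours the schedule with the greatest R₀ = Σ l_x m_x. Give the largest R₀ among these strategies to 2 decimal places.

Strategy 1: R₀ = 0.89×0 + 0.73×0 + 0.58×0 + 0.53×100 + 0.45×112 = 103.4000
Strategy 2: R₀ = 0.95×134 + 0.77×84 + 0.66×44 + 0.61×109 + 0.54×11 = 293.4500
Strategy 3: R₀ = 0.82×108 + 0.75×173 + 0.66×146 + 0.62×163 + 0.54×65 = 450.8300
Highest R₀: strategy 3 with 450.8300.

450.83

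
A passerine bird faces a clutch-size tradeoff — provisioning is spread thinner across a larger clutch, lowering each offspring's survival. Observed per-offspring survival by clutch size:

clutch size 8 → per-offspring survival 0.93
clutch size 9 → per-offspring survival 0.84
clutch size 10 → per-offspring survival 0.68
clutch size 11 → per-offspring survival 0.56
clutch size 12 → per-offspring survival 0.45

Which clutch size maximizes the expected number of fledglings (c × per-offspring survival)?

9

Expected fledglings = c × s(c):
  c=8: 8 × 0.93 = 7.440
  c=9: 9 × 0.84 = 7.560
  c=10: 10 × 0.68 = 6.800
  c=11: 11 × 0.56 = 6.160
  c=12: 12 × 0.45 = 5.400
Maximum at c = 9 (7.560 fledglings).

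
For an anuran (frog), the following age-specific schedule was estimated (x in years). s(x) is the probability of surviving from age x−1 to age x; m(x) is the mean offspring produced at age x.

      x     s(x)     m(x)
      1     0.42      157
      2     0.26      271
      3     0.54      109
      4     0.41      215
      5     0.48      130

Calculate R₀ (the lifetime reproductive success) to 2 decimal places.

108.67

Survivorship from birth: l_x = s_1·s_2·…·s_x.
  l_1 = 0.42000
  l_2 = 0.10920
  l_3 = 0.05897
  l_4 = 0.02418
  l_5 = 0.01160
R₀ = Σ l_x m(x):
  age 1: 0.42000 × 157 = 65.9400
  age 2: 0.10920 × 271 = 29.5932
  age 3: 0.05897 × 109 = 6.4277
  age 4: 0.02418 × 215 = 5.1987
  age 5: 0.01160 × 130 = 1.5080
R₀ = 65.9400 + 29.5932 + 6.4277 + 5.1987 + 1.5080 = 108.6676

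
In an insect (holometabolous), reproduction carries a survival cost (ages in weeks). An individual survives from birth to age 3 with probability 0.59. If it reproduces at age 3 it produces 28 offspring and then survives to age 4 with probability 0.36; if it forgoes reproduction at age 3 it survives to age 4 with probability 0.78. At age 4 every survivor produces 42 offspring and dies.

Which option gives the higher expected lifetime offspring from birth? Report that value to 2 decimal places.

25.44

breed at age 3: R₀ = 0.59 × (28 + 0.36 × 42) = 0.59 × 43.1200 = 25.4408
delay to age 4: R₀ = 0.59 × (0.78 × 42) = 0.59 × 32.7600 = 19.3284
Higher: breed at age 3 (25.4408).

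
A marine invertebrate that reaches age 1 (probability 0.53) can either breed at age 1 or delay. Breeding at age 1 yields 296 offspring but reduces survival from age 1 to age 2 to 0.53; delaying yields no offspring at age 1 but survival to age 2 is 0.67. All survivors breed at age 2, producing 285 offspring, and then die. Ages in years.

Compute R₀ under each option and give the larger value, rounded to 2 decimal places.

breed at age 1: R₀ = 0.53 × (296 + 0.53 × 285) = 0.53 × 447.0500 = 236.9365
delay to age 2: R₀ = 0.53 × (0.67 × 285) = 0.53 × 190.9500 = 101.2035
Higher: breed at age 1 (236.9365).

236.94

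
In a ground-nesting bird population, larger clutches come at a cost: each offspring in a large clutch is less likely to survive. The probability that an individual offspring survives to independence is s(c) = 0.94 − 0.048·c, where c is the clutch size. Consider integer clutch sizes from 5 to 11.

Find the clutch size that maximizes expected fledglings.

10

Expected fledglings = c × s(c):
  c=5: 5 × 0.700 = 3.500
  c=6: 6 × 0.652 = 3.912
  c=7: 7 × 0.604 = 4.228
  c=8: 8 × 0.556 = 4.448
  c=9: 9 × 0.508 = 4.572
  c=10: 10 × 0.460 = 4.600
  c=11: 11 × 0.412 = 4.532
Maximum at c = 10 (4.600 fledglings).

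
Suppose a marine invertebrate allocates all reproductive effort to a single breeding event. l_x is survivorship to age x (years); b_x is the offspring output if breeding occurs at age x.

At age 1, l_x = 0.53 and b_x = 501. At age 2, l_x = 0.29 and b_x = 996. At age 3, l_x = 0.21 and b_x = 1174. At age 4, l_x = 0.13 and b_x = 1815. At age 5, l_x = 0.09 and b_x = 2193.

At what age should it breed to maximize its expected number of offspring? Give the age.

2

Expected offspring if breeding at age x = l_x × b_x:
  age 1: 0.53 × 501 = 265.530
  age 2: 0.29 × 996 = 288.840
  age 3: 0.21 × 1174 = 246.540
  age 4: 0.13 × 1815 = 235.950
  age 5: 0.09 × 2193 = 197.370
Maximum at age 2 (288.840).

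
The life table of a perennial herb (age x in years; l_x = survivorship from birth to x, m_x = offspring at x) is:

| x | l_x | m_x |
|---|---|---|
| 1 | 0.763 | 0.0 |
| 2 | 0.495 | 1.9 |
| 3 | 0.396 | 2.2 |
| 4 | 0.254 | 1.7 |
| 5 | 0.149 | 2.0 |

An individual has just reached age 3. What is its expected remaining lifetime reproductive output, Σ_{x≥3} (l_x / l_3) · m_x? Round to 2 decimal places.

4.04

l_3 = 0.396. Conditional survival from age 3 to x is l_x / l_3.
  x=3: (0.396/0.396) × 2.2 = 2.2000
  x=4: (0.254/0.396) × 1.7 = 1.0904
  x=5: (0.149/0.396) × 2.0 = 0.7525
Sum = 2.2000 + 1.0904 + 0.7525 = 4.0429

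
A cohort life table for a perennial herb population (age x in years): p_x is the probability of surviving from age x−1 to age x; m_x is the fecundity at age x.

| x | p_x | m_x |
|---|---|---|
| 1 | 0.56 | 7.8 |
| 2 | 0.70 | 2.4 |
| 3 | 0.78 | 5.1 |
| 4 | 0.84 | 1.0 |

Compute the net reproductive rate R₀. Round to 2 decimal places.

Survivorship from birth: l_x = p_1·p_2·…·p_x.
  l_1 = 0.56000
  l_2 = 0.39200
  l_3 = 0.30576
  l_4 = 0.25684
R₀ = Σ l_x m_x:
  age 1: 0.56000 × 7.8 = 4.3680
  age 2: 0.39200 × 2.4 = 0.9408
  age 3: 0.30576 × 5.1 = 1.5594
  age 4: 0.25684 × 1.0 = 0.2568
R₀ = 4.3680 + 0.9408 + 1.5594 + 0.2568 = 7.1250

7.13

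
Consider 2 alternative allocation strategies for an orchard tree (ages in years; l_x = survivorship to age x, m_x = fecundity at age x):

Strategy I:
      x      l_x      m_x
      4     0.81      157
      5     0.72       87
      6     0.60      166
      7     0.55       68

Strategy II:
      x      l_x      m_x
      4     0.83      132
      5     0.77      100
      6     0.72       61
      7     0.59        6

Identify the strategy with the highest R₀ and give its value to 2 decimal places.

326.81

Strategy I: R₀ = 0.81×157 + 0.72×87 + 0.60×166 + 0.55×68 = 326.8100
Strategy II: R₀ = 0.83×132 + 0.77×100 + 0.72×61 + 0.59×6 = 234.0200
Highest R₀: strategy I with 326.8100.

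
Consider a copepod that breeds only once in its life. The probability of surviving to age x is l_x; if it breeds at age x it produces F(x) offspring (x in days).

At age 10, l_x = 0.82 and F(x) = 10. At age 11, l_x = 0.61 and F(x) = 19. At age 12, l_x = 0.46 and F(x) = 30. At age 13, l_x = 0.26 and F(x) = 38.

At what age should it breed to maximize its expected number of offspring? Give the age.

Expected offspring if breeding at age x = l_x × F(x):
  age 10: 0.82 × 10 = 8.200
  age 11: 0.61 × 19 = 11.590
  age 12: 0.46 × 30 = 13.800
  age 13: 0.26 × 38 = 9.880
Maximum at age 12 (13.800).

12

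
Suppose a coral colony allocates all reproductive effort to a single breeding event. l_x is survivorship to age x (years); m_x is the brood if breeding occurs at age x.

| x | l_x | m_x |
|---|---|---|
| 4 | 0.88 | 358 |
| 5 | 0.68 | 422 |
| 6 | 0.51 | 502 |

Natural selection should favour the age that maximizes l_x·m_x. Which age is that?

Expected offspring if breeding at age x = l_x × m_x:
  age 4: 0.88 × 358 = 315.040
  age 5: 0.68 × 422 = 286.960
  age 6: 0.51 × 502 = 256.020
Maximum at age 4 (315.040).

4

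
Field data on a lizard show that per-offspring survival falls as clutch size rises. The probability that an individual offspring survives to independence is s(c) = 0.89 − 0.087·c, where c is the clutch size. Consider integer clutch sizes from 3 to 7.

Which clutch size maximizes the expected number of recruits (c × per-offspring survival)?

5

Expected recruits = c × s(c):
  c=3: 3 × 0.629 = 1.887
  c=4: 4 × 0.542 = 2.168
  c=5: 5 × 0.455 = 2.275
  c=6: 6 × 0.368 = 2.208
  c=7: 7 × 0.281 = 1.967
Maximum at c = 5 (2.275 recruits).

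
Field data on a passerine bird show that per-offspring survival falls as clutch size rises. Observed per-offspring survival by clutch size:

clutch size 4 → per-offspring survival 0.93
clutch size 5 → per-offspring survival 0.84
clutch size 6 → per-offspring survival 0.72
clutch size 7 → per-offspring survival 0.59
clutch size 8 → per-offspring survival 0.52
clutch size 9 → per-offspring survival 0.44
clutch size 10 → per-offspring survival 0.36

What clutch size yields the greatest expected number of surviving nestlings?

6

Expected surviving nestlings = c × s(c):
  c=4: 4 × 0.93 = 3.720
  c=5: 5 × 0.84 = 4.200
  c=6: 6 × 0.72 = 4.320
  c=7: 7 × 0.59 = 4.130
  c=8: 8 × 0.52 = 4.160
  c=9: 9 × 0.44 = 3.960
  c=10: 10 × 0.36 = 3.600
Maximum at c = 6 (4.320 surviving nestlings).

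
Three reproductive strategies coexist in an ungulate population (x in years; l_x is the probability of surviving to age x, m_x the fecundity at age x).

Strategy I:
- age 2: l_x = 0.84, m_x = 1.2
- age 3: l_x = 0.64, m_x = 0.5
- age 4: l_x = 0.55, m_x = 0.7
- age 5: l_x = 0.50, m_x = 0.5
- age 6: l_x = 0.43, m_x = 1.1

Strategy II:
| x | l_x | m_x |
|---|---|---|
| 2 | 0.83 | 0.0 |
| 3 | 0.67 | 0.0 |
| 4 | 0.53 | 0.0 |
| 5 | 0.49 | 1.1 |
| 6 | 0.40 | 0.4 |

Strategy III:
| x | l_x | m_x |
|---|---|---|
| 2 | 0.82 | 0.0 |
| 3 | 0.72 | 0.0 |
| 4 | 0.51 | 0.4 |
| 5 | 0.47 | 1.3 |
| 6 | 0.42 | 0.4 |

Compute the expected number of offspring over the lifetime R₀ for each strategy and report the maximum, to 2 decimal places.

Strategy I: R₀ = 0.84×1.2 + 0.64×0.5 + 0.55×0.7 + 0.50×0.5 + 0.43×1.1 = 2.4360
Strategy II: R₀ = 0.83×0.0 + 0.67×0.0 + 0.53×0.0 + 0.49×1.1 + 0.40×0.4 = 0.6990
Strategy III: R₀ = 0.82×0.0 + 0.72×0.0 + 0.51×0.4 + 0.47×1.3 + 0.42×0.4 = 0.9830
Highest R₀: strategy I with 2.4360.

2.44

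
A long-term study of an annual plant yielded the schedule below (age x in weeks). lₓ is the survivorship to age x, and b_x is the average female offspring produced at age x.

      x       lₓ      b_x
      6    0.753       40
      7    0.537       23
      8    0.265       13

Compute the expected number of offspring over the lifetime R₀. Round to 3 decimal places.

45.916

R₀ = Σ lₓ b_x:
  age 6: 0.753 × 40 = 30.1200
  age 7: 0.537 × 23 = 12.3510
  age 8: 0.265 × 13 = 3.4450
R₀ = 30.1200 + 12.3510 + 3.4450 = 45.9160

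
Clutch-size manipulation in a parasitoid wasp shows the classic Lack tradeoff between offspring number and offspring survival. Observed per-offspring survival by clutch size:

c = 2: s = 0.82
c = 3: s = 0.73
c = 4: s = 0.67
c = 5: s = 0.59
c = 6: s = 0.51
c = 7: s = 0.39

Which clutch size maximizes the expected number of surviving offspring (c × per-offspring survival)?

6

Expected surviving offspring = c × s(c):
  c=2: 2 × 0.82 = 1.640
  c=3: 3 × 0.73 = 2.190
  c=4: 4 × 0.67 = 2.680
  c=5: 5 × 0.59 = 2.950
  c=6: 6 × 0.51 = 3.060
  c=7: 7 × 0.39 = 2.730
Maximum at c = 6 (3.060 surviving offspring).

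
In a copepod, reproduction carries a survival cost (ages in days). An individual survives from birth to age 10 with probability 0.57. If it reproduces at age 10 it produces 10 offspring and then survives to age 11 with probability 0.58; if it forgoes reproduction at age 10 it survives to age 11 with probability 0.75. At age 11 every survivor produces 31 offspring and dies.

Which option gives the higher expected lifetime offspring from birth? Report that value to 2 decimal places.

15.95

breed at age 10: R₀ = 0.57 × (10 + 0.58 × 31) = 0.57 × 27.9800 = 15.9486
delay to age 11: R₀ = 0.57 × (0.75 × 31) = 0.57 × 23.2500 = 13.2525
Higher: breed at age 10 (15.9486).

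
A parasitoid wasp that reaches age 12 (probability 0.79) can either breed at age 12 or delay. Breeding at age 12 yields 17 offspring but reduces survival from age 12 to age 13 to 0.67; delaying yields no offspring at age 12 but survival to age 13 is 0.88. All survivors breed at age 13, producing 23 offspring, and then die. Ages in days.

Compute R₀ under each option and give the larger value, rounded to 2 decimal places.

breed at age 12: R₀ = 0.79 × (17 + 0.67 × 23) = 0.79 × 32.4100 = 25.6039
delay to age 13: R₀ = 0.79 × (0.88 × 23) = 0.79 × 20.2400 = 15.9896
Higher: breed at age 12 (25.6039).

25.60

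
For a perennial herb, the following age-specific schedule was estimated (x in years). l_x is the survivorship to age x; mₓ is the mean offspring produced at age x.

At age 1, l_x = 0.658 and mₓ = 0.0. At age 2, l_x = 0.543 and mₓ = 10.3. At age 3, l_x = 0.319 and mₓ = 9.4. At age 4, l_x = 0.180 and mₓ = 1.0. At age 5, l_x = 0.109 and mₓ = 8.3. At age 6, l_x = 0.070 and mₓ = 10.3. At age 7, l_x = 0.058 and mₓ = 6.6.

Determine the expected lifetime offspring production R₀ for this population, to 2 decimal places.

R₀ = Σ l_x mₓ:
  age 1: 0.658 × 0.0 = 0.0000
  age 2: 0.543 × 10.3 = 5.5929
  age 3: 0.319 × 9.4 = 2.9986
  age 4: 0.180 × 1.0 = 0.1800
  age 5: 0.109 × 8.3 = 0.9047
  age 6: 0.070 × 10.3 = 0.7210
  age 7: 0.058 × 6.6 = 0.3828
R₀ = 0.0000 + 5.5929 + 2.9986 + 0.1800 + 0.9047 + 0.7210 + 0.3828 = 10.7800

10.78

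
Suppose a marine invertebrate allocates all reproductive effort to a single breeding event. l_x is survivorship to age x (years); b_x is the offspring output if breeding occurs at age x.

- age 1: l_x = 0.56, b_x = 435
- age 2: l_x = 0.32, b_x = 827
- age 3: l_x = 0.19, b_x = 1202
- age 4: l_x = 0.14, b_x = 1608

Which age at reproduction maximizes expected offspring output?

Expected offspring if breeding at age x = l_x × b_x:
  age 1: 0.56 × 435 = 243.600
  age 2: 0.32 × 827 = 264.640
  age 3: 0.19 × 1202 = 228.380
  age 4: 0.14 × 1608 = 225.120
Maximum at age 2 (264.640).

2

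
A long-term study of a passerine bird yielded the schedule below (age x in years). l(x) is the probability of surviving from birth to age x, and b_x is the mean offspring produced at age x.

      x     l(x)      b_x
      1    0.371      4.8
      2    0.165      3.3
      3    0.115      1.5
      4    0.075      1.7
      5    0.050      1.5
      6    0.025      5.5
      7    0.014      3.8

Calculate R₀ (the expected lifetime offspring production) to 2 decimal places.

2.89

R₀ = Σ l(x) b_x:
  age 1: 0.371 × 4.8 = 1.7808
  age 2: 0.165 × 3.3 = 0.5445
  age 3: 0.115 × 1.5 = 0.1725
  age 4: 0.075 × 1.7 = 0.1275
  age 5: 0.050 × 1.5 = 0.0750
  age 6: 0.025 × 5.5 = 0.1375
  age 7: 0.014 × 3.8 = 0.0532
R₀ = 1.7808 + 0.5445 + 0.1725 + 0.1275 + 0.0750 + 0.1375 + 0.0532 = 2.8910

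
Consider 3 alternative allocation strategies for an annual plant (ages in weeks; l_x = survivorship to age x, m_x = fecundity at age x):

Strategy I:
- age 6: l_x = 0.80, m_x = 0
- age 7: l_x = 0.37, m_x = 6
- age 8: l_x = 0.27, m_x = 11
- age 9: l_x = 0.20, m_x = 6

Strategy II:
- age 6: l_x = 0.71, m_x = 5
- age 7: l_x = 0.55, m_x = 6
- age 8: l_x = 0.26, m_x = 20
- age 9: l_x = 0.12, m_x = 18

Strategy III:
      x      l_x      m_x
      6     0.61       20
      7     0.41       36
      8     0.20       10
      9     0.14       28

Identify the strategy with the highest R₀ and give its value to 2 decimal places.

Strategy I: R₀ = 0.80×0 + 0.37×6 + 0.27×11 + 0.20×6 = 6.3900
Strategy II: R₀ = 0.71×5 + 0.55×6 + 0.26×20 + 0.12×18 = 14.2100
Strategy III: R₀ = 0.61×20 + 0.41×36 + 0.20×10 + 0.14×28 = 32.8800
Highest R₀: strategy III with 32.8800.

32.88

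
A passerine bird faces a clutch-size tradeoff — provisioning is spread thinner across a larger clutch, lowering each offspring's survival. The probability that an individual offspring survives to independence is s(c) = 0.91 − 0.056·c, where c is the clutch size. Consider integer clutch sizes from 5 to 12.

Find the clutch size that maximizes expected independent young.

Expected independent young = c × s(c):
  c=5: 5 × 0.630 = 3.150
  c=6: 6 × 0.574 = 3.444
  c=7: 7 × 0.518 = 3.626
  c=8: 8 × 0.462 = 3.696
  c=9: 9 × 0.406 = 3.654
  c=10: 10 × 0.350 = 3.500
  c=11: 11 × 0.294 = 3.234
  c=12: 12 × 0.238 = 2.856
Maximum at c = 8 (3.696 independent young).

8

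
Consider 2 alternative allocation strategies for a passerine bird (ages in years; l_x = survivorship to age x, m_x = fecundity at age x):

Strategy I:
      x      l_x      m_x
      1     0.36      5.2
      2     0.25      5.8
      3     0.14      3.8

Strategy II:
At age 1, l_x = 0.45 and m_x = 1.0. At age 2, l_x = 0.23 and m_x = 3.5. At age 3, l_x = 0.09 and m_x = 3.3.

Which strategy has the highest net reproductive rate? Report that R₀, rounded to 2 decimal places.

3.85

Strategy I: R₀ = 0.36×5.2 + 0.25×5.8 + 0.14×3.8 = 3.8540
Strategy II: R₀ = 0.45×1.0 + 0.23×3.5 + 0.09×3.3 = 1.5520
Highest R₀: strategy I with 3.8540.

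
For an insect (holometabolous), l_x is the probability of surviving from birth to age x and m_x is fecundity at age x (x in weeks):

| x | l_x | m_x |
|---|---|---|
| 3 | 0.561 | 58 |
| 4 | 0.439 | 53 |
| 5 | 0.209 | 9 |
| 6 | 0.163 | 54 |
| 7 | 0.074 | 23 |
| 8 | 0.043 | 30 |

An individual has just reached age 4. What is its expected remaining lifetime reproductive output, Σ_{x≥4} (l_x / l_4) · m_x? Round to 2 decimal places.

l_4 = 0.439. Conditional survival from age 4 to x is l_x / l_4.
  x=4: (0.439/0.439) × 53 = 53.0000
  x=5: (0.209/0.439) × 9 = 4.2847
  x=6: (0.163/0.439) × 54 = 20.0501
  x=7: (0.074/0.439) × 23 = 3.8770
  x=8: (0.043/0.439) × 30 = 2.9385
Sum = 53.0000 + 4.2847 + 20.0501 + 3.8770 + 2.9385 = 84.1503

84.15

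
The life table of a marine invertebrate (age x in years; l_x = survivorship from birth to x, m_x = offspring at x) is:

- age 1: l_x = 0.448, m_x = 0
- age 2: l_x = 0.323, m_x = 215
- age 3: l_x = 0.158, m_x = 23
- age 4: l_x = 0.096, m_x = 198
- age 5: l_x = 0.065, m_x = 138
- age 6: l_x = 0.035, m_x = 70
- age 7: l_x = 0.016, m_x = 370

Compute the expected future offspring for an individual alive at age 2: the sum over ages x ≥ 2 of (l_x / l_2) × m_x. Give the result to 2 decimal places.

l_2 = 0.323. Conditional survival from age 2 to x is l_x / l_2.
  x=2: (0.323/0.323) × 215 = 215.0000
  x=3: (0.158/0.323) × 23 = 11.2508
  x=4: (0.096/0.323) × 198 = 58.8483
  x=5: (0.065/0.323) × 138 = 27.7709
  x=6: (0.035/0.323) × 70 = 7.5851
  x=7: (0.016/0.323) × 370 = 18.3282
Sum = 215.0000 + 11.2508 + 58.8483 + 27.7709 + 7.5851 + 18.3282 = 338.7833

338.78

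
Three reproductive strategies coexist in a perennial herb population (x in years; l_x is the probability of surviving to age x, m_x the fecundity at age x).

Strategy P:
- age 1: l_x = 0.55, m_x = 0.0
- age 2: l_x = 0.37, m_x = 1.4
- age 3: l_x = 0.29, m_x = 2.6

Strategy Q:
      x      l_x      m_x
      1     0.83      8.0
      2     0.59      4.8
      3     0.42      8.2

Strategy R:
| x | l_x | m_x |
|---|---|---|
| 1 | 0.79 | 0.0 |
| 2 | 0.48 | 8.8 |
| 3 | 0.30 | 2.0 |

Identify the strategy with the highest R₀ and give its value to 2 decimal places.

Strategy P: R₀ = 0.55×0.0 + 0.37×1.4 + 0.29×2.6 = 1.2720
Strategy Q: R₀ = 0.83×8.0 + 0.59×4.8 + 0.42×8.2 = 12.9160
Strategy R: R₀ = 0.79×0.0 + 0.48×8.8 + 0.30×2.0 = 4.8240
Highest R₀: strategy Q with 12.9160.

12.92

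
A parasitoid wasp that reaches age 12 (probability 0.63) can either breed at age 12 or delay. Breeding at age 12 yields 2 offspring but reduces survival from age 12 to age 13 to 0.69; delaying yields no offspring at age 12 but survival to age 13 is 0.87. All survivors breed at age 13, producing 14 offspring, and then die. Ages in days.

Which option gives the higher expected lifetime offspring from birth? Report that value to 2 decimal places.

breed at age 12: R₀ = 0.63 × (2 + 0.69 × 14) = 0.63 × 11.6600 = 7.3458
delay to age 13: R₀ = 0.63 × (0.87 × 14) = 0.63 × 12.1800 = 7.6734
Higher: delay to age 13 (7.6734).

7.67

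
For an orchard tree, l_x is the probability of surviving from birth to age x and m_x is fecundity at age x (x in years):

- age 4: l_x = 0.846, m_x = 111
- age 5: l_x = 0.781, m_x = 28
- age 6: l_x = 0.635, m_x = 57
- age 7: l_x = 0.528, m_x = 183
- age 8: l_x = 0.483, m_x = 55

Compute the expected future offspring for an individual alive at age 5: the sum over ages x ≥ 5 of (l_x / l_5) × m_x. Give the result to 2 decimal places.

l_5 = 0.781. Conditional survival from age 5 to x is l_x / l_5.
  x=5: (0.781/0.781) × 28 = 28.0000
  x=6: (0.635/0.781) × 57 = 46.3444
  x=7: (0.528/0.781) × 183 = 123.7183
  x=8: (0.483/0.781) × 55 = 34.0141
Sum = 28.0000 + 46.3444 + 123.7183 + 34.0141 = 232.0768

232.08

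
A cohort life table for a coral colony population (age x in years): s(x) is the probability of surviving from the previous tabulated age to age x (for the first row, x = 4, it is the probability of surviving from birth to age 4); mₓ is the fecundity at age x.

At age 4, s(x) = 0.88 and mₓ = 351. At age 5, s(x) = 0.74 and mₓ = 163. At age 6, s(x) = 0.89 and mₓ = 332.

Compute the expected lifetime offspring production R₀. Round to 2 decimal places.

607.44

Survivorship from birth: l_x = s_4·s_5·…·s_x.
  l_4 = 0.88000
  l_5 = 0.65120
  l_6 = 0.57957
R₀ = Σ l_x mₓ:
  age 4: 0.88000 × 351 = 308.8800
  age 5: 0.65120 × 163 = 106.1456
  age 6: 0.57957 × 332 = 192.4172
R₀ = 308.8800 + 106.1456 + 192.4172 = 607.4428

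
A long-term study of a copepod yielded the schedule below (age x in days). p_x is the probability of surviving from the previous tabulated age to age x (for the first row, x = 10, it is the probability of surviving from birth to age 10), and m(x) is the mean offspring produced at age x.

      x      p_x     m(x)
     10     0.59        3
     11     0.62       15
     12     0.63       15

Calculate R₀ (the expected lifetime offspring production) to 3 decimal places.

Survivorship from birth: l_x = p_10·p_11·…·p_x.
  l_10 = 0.59000
  l_11 = 0.36580
  l_12 = 0.23045
R₀ = Σ l_x m(x):
  age 10: 0.59000 × 3 = 1.7700
  age 11: 0.36580 × 15 = 5.4870
  age 12: 0.23045 × 15 = 3.4567
R₀ = 1.7700 + 5.4870 + 3.4567 = 10.7138

10.714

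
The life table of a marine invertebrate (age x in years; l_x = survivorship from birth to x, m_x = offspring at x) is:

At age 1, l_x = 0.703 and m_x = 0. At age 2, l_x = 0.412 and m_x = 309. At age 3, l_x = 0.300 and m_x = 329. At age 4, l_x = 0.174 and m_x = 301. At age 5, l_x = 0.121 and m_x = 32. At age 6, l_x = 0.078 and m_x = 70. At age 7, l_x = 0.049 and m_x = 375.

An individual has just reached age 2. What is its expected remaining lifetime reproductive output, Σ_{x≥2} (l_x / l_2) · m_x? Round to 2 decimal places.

742.93

l_2 = 0.412. Conditional survival from age 2 to x is l_x / l_2.
  x=2: (0.412/0.412) × 309 = 309.0000
  x=3: (0.300/0.412) × 329 = 239.5631
  x=4: (0.174/0.412) × 301 = 127.1214
  x=5: (0.121/0.412) × 32 = 9.3981
  x=6: (0.078/0.412) × 70 = 13.2524
  x=7: (0.049/0.412) × 375 = 44.5995
Sum = 309.0000 + 239.5631 + 127.1214 + 9.3981 + 13.2524 + 44.5995 = 742.9345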